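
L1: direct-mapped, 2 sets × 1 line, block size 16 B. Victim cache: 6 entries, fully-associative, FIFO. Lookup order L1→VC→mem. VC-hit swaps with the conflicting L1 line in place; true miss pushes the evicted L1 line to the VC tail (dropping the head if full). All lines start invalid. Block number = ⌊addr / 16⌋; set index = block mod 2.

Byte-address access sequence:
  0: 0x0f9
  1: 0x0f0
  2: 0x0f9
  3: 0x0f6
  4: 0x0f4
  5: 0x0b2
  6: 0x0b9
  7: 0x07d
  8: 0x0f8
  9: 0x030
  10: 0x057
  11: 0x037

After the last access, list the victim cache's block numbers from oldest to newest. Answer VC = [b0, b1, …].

0: 0xf9 (blk 15, set 1) → MISS  vc=[]
1: 0xf0 (blk 15, set 1) → L1-HIT  vc=[]
2: 0xf9 (blk 15, set 1) → L1-HIT  vc=[]
3: 0xf6 (blk 15, set 1) → L1-HIT  vc=[]
4: 0xf4 (blk 15, set 1) → L1-HIT  vc=[]
5: 0xb2 (blk 11, set 1) → MISS  vc=[15]
6: 0xb9 (blk 11, set 1) → L1-HIT  vc=[15]
7: 0x7d (blk 7, set 1) → MISS  vc=[15, 11]
8: 0xf8 (blk 15, set 1) → VC-HIT  vc=[7, 11]
9: 0x30 (blk 3, set 1) → MISS  vc=[7, 11, 15]
10: 0x57 (blk 5, set 1) → MISS  vc=[7, 11, 15, 3]
11: 0x37 (blk 3, set 1) → VC-HIT  vc=[7, 11, 15, 5]

VC = [7, 11, 15, 5]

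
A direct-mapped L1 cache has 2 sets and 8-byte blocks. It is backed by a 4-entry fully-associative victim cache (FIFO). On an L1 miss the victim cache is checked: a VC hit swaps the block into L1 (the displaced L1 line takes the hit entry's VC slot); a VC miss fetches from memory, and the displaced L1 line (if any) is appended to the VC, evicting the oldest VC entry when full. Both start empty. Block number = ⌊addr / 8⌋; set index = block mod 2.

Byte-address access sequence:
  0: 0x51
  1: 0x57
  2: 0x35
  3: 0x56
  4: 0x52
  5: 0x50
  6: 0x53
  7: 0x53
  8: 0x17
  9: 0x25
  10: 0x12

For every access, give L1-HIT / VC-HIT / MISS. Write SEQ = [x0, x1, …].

SEQ = [MISS, L1-HIT, MISS, VC-HIT, L1-HIT, L1-HIT, L1-HIT, L1-HIT, MISS, MISS, VC-HIT]

  [0] addr=0x51 blk=10 s=0: MISS | VC []
  [1] addr=0x57 blk=10 s=0: L1-HIT | VC []
  [2] addr=0x35 blk=6 s=0: MISS | VC [10]
  [3] addr=0x56 blk=10 s=0: VC-HIT | VC [6]
  [4] addr=0x52 blk=10 s=0: L1-HIT | VC [6]
  [5] addr=0x50 blk=10 s=0: L1-HIT | VC [6]
  [6] addr=0x53 blk=10 s=0: L1-HIT | VC [6]
  [7] addr=0x53 blk=10 s=0: L1-HIT | VC [6]
  [8] addr=0x17 blk=2 s=0: MISS | VC [6, 10]
  [9] addr=0x25 blk=4 s=0: MISS | VC [6, 10, 2]
  [10] addr=0x12 blk=2 s=0: VC-HIT | VC [6, 10, 4]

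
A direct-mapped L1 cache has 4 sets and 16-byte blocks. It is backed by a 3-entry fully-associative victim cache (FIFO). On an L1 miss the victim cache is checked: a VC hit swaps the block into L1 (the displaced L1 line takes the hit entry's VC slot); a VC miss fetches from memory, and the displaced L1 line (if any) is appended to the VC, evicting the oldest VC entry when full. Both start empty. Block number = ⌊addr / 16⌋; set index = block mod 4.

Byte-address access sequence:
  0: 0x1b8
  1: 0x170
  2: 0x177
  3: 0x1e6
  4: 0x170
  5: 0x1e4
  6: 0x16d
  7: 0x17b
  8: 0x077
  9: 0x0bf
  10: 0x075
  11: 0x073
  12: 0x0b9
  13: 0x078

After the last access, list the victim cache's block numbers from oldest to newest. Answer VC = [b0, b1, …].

0: 0x1b8 (blk 27, set 3) → MISS  vc=[]
1: 0x170 (blk 23, set 3) → MISS  vc=[27]
2: 0x177 (blk 23, set 3) → L1-HIT  vc=[27]
3: 0x1e6 (blk 30, set 2) → MISS  vc=[27]
4: 0x170 (blk 23, set 3) → L1-HIT  vc=[27]
5: 0x1e4 (blk 30, set 2) → L1-HIT  vc=[27]
6: 0x16d (blk 22, set 2) → MISS  vc=[27, 30]
7: 0x17b (blk 23, set 3) → L1-HIT  vc=[27, 30]
8: 0x77 (blk 7, set 3) → MISS  vc=[27, 30, 23]
9: 0xbf (blk 11, set 3) → MISS  vc=[30, 23, 7]
10: 0x75 (blk 7, set 3) → VC-HIT  vc=[30, 23, 11]
11: 0x73 (blk 7, set 3) → L1-HIT  vc=[30, 23, 11]
12: 0xb9 (blk 11, set 3) → VC-HIT  vc=[30, 23, 7]
13: 0x78 (blk 7, set 3) → VC-HIT  vc=[30, 23, 11]

VC = [30, 23, 11]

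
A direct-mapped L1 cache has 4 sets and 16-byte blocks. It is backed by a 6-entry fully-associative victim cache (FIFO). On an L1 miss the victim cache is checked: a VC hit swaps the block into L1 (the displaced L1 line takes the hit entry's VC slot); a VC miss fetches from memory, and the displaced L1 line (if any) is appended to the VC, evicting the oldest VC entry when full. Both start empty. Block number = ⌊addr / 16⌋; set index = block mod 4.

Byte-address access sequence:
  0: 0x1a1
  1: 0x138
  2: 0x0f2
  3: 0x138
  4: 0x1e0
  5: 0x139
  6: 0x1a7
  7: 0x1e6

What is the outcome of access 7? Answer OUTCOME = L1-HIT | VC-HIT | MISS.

OUTCOME = VC-HIT

0: 0x1a1 (blk 26, set 2) → MISS  vc=[]
1: 0x138 (blk 19, set 3) → MISS  vc=[]
2: 0xf2 (blk 15, set 3) → MISS  vc=[19]
3: 0x138 (blk 19, set 3) → VC-HIT  vc=[15]
4: 0x1e0 (blk 30, set 2) → MISS  vc=[15, 26]
5: 0x139 (blk 19, set 3) → L1-HIT  vc=[15, 26]
6: 0x1a7 (blk 26, set 2) → VC-HIT  vc=[15, 30]
7: 0x1e6 (blk 30, set 2) → VC-HIT  vc=[15, 26]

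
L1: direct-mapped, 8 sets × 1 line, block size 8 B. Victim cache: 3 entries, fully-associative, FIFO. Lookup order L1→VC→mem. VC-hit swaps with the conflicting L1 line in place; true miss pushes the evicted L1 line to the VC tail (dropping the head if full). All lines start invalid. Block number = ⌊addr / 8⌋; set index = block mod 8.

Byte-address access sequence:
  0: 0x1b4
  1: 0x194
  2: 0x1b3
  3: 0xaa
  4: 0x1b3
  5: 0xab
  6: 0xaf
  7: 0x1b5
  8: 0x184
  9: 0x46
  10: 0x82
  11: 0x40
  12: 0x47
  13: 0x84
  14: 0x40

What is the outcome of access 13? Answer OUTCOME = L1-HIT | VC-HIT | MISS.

0: 0x1b4 (blk 54, set 6) → MISS  vc=[]
1: 0x194 (blk 50, set 2) → MISS  vc=[]
2: 0x1b3 (blk 54, set 6) → L1-HIT  vc=[]
3: 0xaa (blk 21, set 5) → MISS  vc=[]
4: 0x1b3 (blk 54, set 6) → L1-HIT  vc=[]
5: 0xab (blk 21, set 5) → L1-HIT  vc=[]
6: 0xaf (blk 21, set 5) → L1-HIT  vc=[]
7: 0x1b5 (blk 54, set 6) → L1-HIT  vc=[]
8: 0x184 (blk 48, set 0) → MISS  vc=[]
9: 0x46 (blk 8, set 0) → MISS  vc=[48]
10: 0x82 (blk 16, set 0) → MISS  vc=[48, 8]
11: 0x40 (blk 8, set 0) → VC-HIT  vc=[48, 16]
12: 0x47 (blk 8, set 0) → L1-HIT  vc=[48, 16]
13: 0x84 (blk 16, set 0) → VC-HIT  vc=[48, 8]
14: 0x40 (blk 8, set 0) → VC-HIT  vc=[48, 16]

OUTCOME = VC-HIT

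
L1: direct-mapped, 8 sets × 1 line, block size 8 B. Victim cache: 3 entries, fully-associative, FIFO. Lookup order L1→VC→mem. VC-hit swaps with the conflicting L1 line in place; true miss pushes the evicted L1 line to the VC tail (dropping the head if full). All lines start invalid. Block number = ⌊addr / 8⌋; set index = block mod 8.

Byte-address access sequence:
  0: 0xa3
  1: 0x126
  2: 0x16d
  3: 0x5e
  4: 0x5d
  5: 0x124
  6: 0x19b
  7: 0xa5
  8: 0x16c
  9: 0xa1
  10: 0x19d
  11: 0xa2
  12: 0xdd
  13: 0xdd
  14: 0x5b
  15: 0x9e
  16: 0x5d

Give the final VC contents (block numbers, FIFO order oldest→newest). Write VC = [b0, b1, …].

  [0] addr=0xa3 blk=20 s=4: MISS | VC []
  [1] addr=0x126 blk=36 s=4: MISS | VC [20]
  [2] addr=0x16d blk=45 s=5: MISS | VC [20]
  [3] addr=0x5e blk=11 s=3: MISS | VC [20]
  [4] addr=0x5d blk=11 s=3: L1-HIT | VC [20]
  [5] addr=0x124 blk=36 s=4: L1-HIT | VC [20]
  [6] addr=0x19b blk=51 s=3: MISS | VC [20, 11]
  [7] addr=0xa5 blk=20 s=4: VC-HIT | VC [36, 11]
  [8] addr=0x16c blk=45 s=5: L1-HIT | VC [36, 11]
  [9] addr=0xa1 blk=20 s=4: L1-HIT | VC [36, 11]
  [10] addr=0x19d blk=51 s=3: L1-HIT | VC [36, 11]
  [11] addr=0xa2 blk=20 s=4: L1-HIT | VC [36, 11]
  [12] addr=0xdd blk=27 s=3: MISS | VC [36, 11, 51]
  [13] addr=0xdd blk=27 s=3: L1-HIT | VC [36, 11, 51]
  [14] addr=0x5b blk=11 s=3: VC-HIT | VC [36, 27, 51]
  [15] addr=0x9e blk=19 s=3: MISS | VC [27, 51, 11]
  [16] addr=0x5d blk=11 s=3: VC-HIT | VC [27, 51, 19]

VC = [27, 51, 19]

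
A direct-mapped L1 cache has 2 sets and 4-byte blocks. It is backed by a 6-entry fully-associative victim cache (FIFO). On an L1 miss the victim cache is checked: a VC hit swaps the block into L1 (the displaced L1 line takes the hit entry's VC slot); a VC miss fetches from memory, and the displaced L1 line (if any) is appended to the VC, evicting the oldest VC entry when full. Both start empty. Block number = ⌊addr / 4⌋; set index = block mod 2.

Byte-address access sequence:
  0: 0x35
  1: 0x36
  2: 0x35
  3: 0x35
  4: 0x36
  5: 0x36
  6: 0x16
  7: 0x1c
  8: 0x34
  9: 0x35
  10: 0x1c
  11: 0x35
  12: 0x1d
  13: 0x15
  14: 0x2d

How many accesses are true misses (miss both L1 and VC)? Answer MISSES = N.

0: 0x35 (blk 13, set 1) → MISS  vc=[]
1: 0x36 (blk 13, set 1) → L1-HIT  vc=[]
2: 0x35 (blk 13, set 1) → L1-HIT  vc=[]
3: 0x35 (blk 13, set 1) → L1-HIT  vc=[]
4: 0x36 (blk 13, set 1) → L1-HIT  vc=[]
5: 0x36 (blk 13, set 1) → L1-HIT  vc=[]
6: 0x16 (blk 5, set 1) → MISS  vc=[13]
7: 0x1c (blk 7, set 1) → MISS  vc=[13, 5]
8: 0x34 (blk 13, set 1) → VC-HIT  vc=[7, 5]
9: 0x35 (blk 13, set 1) → L1-HIT  vc=[7, 5]
10: 0x1c (blk 7, set 1) → VC-HIT  vc=[13, 5]
11: 0x35 (blk 13, set 1) → VC-HIT  vc=[7, 5]
12: 0x1d (blk 7, set 1) → VC-HIT  vc=[13, 5]
13: 0x15 (blk 5, set 1) → VC-HIT  vc=[13, 7]
14: 0x2d (blk 11, set 1) → MISS  vc=[13, 7, 5]

MISSES = 4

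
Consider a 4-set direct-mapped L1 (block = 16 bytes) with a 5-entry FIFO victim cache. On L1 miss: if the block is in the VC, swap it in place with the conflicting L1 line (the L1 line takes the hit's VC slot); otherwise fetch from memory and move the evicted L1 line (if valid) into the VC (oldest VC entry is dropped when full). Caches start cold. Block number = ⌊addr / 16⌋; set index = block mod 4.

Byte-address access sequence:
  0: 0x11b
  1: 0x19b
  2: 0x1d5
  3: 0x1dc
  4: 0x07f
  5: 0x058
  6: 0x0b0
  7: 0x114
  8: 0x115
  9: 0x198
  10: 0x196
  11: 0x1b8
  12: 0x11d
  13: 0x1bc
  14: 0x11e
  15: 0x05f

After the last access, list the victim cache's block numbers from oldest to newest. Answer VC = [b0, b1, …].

VC = [17, 25, 29, 7, 11]

0: 0x11b (blk 17, set 1) → MISS  vc=[]
1: 0x19b (blk 25, set 1) → MISS  vc=[17]
2: 0x1d5 (blk 29, set 1) → MISS  vc=[17, 25]
3: 0x1dc (blk 29, set 1) → L1-HIT  vc=[17, 25]
4: 0x7f (blk 7, set 3) → MISS  vc=[17, 25]
5: 0x58 (blk 5, set 1) → MISS  vc=[17, 25, 29]
6: 0xb0 (blk 11, set 3) → MISS  vc=[17, 25, 29, 7]
7: 0x114 (blk 17, set 1) → VC-HIT  vc=[5, 25, 29, 7]
8: 0x115 (blk 17, set 1) → L1-HIT  vc=[5, 25, 29, 7]
9: 0x198 (blk 25, set 1) → VC-HIT  vc=[5, 17, 29, 7]
10: 0x196 (blk 25, set 1) → L1-HIT  vc=[5, 17, 29, 7]
11: 0x1b8 (blk 27, set 3) → MISS  vc=[5, 17, 29, 7, 11]
12: 0x11d (blk 17, set 1) → VC-HIT  vc=[5, 25, 29, 7, 11]
13: 0x1bc (blk 27, set 3) → L1-HIT  vc=[5, 25, 29, 7, 11]
14: 0x11e (blk 17, set 1) → L1-HIT  vc=[5, 25, 29, 7, 11]
15: 0x5f (blk 5, set 1) → VC-HIT  vc=[17, 25, 29, 7, 11]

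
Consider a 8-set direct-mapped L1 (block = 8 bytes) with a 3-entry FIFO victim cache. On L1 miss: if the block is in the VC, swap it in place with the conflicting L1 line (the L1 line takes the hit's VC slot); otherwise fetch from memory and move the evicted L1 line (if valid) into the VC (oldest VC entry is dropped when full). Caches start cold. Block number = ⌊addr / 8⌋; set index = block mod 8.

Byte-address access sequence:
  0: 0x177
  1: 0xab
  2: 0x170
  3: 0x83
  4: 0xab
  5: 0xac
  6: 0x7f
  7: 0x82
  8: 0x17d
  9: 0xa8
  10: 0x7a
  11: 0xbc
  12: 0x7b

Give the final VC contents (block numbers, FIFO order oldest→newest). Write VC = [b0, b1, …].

VC = [47, 23]

  [0] addr=0x177 blk=46 s=6: MISS | VC []
  [1] addr=0xab blk=21 s=5: MISS | VC []
  [2] addr=0x170 blk=46 s=6: L1-HIT | VC []
  [3] addr=0x83 blk=16 s=0: MISS | VC []
  [4] addr=0xab blk=21 s=5: L1-HIT | VC []
  [5] addr=0xac blk=21 s=5: L1-HIT | VC []
  [6] addr=0x7f blk=15 s=7: MISS | VC []
  [7] addr=0x82 blk=16 s=0: L1-HIT | VC []
  [8] addr=0x17d blk=47 s=7: MISS | VC [15]
  [9] addr=0xa8 blk=21 s=5: L1-HIT | VC [15]
  [10] addr=0x7a blk=15 s=7: VC-HIT | VC [47]
  [11] addr=0xbc blk=23 s=7: MISS | VC [47, 15]
  [12] addr=0x7b blk=15 s=7: VC-HIT | VC [47, 23]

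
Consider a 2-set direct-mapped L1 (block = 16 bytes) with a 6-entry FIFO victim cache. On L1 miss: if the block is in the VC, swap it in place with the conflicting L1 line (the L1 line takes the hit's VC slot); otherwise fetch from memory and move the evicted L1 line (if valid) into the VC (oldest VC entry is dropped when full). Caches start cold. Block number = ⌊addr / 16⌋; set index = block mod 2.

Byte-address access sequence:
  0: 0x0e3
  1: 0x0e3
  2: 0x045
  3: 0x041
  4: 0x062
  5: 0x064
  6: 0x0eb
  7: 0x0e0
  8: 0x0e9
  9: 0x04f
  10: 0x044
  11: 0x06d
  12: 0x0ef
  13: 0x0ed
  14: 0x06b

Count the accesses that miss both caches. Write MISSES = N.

#0 0xe3→b14/s0 MISS; vc=[]
#1 0xe3→b14/s0 L1-HIT; vc=[]
#2 0x45→b4/s0 MISS; vc=[14]
#3 0x41→b4/s0 L1-HIT; vc=[14]
#4 0x62→b6/s0 MISS; vc=[14,4]
#5 0x64→b6/s0 L1-HIT; vc=[14,4]
#6 0xeb→b14/s0 VC-HIT; vc=[6,4]
#7 0xe0→b14/s0 L1-HIT; vc=[6,4]
#8 0xe9→b14/s0 L1-HIT; vc=[6,4]
#9 0x4f→b4/s0 VC-HIT; vc=[6,14]
#10 0x44→b4/s0 L1-HIT; vc=[6,14]
#11 0x6d→b6/s0 VC-HIT; vc=[4,14]
#12 0xef→b14/s0 VC-HIT; vc=[4,6]
#13 0xed→b14/s0 L1-HIT; vc=[4,6]
#14 0x6b→b6/s0 VC-HIT; vc=[4,14]

MISSES = 3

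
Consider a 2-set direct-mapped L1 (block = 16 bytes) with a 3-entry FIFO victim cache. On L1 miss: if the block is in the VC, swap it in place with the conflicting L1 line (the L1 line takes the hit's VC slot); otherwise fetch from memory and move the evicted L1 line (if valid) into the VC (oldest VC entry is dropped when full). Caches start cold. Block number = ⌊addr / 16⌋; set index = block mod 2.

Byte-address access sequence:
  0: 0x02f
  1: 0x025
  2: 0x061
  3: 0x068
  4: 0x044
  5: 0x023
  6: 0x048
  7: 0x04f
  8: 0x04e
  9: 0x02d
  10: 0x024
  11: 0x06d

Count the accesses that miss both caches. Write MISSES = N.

0: 0x2f (blk 2, set 0) → MISS  vc=[]
1: 0x25 (blk 2, set 0) → L1-HIT  vc=[]
2: 0x61 (blk 6, set 0) → MISS  vc=[2]
3: 0x68 (blk 6, set 0) → L1-HIT  vc=[2]
4: 0x44 (blk 4, set 0) → MISS  vc=[2, 6]
5: 0x23 (blk 2, set 0) → VC-HIT  vc=[4, 6]
6: 0x48 (blk 4, set 0) → VC-HIT  vc=[2, 6]
7: 0x4f (blk 4, set 0) → L1-HIT  vc=[2, 6]
8: 0x4e (blk 4, set 0) → L1-HIT  vc=[2, 6]
9: 0x2d (blk 2, set 0) → VC-HIT  vc=[4, 6]
10: 0x24 (blk 2, set 0) → L1-HIT  vc=[4, 6]
11: 0x6d (blk 6, set 0) → VC-HIT  vc=[4, 2]

MISSES = 3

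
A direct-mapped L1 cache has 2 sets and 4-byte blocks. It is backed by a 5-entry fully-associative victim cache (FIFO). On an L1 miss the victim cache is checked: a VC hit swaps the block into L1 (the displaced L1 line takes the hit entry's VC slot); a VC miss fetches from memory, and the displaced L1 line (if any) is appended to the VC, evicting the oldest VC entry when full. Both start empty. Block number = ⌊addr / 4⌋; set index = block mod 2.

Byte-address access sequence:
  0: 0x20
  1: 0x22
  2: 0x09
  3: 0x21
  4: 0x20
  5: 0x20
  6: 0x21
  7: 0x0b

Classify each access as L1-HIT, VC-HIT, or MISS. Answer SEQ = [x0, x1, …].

#0 0x20→b8/s0 MISS; vc=[]
#1 0x22→b8/s0 L1-HIT; vc=[]
#2 0x9→b2/s0 MISS; vc=[8]
#3 0x21→b8/s0 VC-HIT; vc=[2]
#4 0x20→b8/s0 L1-HIT; vc=[2]
#5 0x20→b8/s0 L1-HIT; vc=[2]
#6 0x21→b8/s0 L1-HIT; vc=[2]
#7 0xb→b2/s0 VC-HIT; vc=[8]

SEQ = [MISS, L1-HIT, MISS, VC-HIT, L1-HIT, L1-HIT, L1-HIT, VC-HIT]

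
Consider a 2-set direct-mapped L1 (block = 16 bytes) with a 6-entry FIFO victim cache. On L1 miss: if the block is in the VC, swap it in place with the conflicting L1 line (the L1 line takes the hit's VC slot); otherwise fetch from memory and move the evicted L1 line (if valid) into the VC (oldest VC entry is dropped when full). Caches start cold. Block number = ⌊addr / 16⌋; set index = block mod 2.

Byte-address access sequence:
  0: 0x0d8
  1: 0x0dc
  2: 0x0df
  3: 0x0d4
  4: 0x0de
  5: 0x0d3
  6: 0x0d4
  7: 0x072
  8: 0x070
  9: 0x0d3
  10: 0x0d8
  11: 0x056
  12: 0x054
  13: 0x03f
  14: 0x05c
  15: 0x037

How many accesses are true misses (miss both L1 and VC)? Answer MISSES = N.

#0 0xd8→b13/s1 MISS; vc=[]
#1 0xdc→b13/s1 L1-HIT; vc=[]
#2 0xdf→b13/s1 L1-HIT; vc=[]
#3 0xd4→b13/s1 L1-HIT; vc=[]
#4 0xde→b13/s1 L1-HIT; vc=[]
#5 0xd3→b13/s1 L1-HIT; vc=[]
#6 0xd4→b13/s1 L1-HIT; vc=[]
#7 0x72→b7/s1 MISS; vc=[13]
#8 0x70→b7/s1 L1-HIT; vc=[13]
#9 0xd3→b13/s1 VC-HIT; vc=[7]
#10 0xd8→b13/s1 L1-HIT; vc=[7]
#11 0x56→b5/s1 MISS; vc=[7,13]
#12 0x54→b5/s1 L1-HIT; vc=[7,13]
#13 0x3f→b3/s1 MISS; vc=[7,13,5]
#14 0x5c→b5/s1 VC-HIT; vc=[7,13,3]
#15 0x37→b3/s1 VC-HIT; vc=[7,13,5]

MISSES = 4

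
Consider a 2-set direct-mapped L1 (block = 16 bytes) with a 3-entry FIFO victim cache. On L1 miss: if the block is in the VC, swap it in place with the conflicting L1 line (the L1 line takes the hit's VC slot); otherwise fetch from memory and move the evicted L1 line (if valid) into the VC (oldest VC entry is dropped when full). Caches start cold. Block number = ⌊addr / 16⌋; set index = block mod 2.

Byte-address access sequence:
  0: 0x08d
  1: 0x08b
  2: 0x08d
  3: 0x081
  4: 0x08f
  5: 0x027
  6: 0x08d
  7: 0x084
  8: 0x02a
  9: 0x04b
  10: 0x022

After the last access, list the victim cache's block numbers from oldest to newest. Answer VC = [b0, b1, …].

  [0] addr=0x8d blk=8 s=0: MISS | VC []
  [1] addr=0x8b blk=8 s=0: L1-HIT | VC []
  [2] addr=0x8d blk=8 s=0: L1-HIT | VC []
  [3] addr=0x81 blk=8 s=0: L1-HIT | VC []
  [4] addr=0x8f blk=8 s=0: L1-HIT | VC []
  [5] addr=0x27 blk=2 s=0: MISS | VC [8]
  [6] addr=0x8d blk=8 s=0: VC-HIT | VC [2]
  [7] addr=0x84 blk=8 s=0: L1-HIT | VC [2]
  [8] addr=0x2a blk=2 s=0: VC-HIT | VC [8]
  [9] addr=0x4b blk=4 s=0: MISS | VC [8, 2]
  [10] addr=0x22 blk=2 s=0: VC-HIT | VC [8, 4]

VC = [8, 4]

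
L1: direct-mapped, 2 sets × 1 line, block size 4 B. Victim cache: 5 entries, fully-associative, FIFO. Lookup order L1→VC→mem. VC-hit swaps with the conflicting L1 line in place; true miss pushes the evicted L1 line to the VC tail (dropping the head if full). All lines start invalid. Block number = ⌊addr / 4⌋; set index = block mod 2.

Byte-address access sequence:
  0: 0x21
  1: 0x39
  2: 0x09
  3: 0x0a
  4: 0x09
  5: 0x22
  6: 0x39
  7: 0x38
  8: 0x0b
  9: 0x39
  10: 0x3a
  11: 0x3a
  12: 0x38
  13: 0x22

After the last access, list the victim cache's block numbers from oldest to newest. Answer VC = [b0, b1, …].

VC = [2, 14]

#0 0x21→b8/s0 MISS; vc=[]
#1 0x39→b14/s0 MISS; vc=[8]
#2 0x9→b2/s0 MISS; vc=[8,14]
#3 0xa→b2/s0 L1-HIT; vc=[8,14]
#4 0x9→b2/s0 L1-HIT; vc=[8,14]
#5 0x22→b8/s0 VC-HIT; vc=[2,14]
#6 0x39→b14/s0 VC-HIT; vc=[2,8]
#7 0x38→b14/s0 L1-HIT; vc=[2,8]
#8 0xb→b2/s0 VC-HIT; vc=[14,8]
#9 0x39→b14/s0 VC-HIT; vc=[2,8]
#10 0x3a→b14/s0 L1-HIT; vc=[2,8]
#11 0x3a→b14/s0 L1-HIT; vc=[2,8]
#12 0x38→b14/s0 L1-HIT; vc=[2,8]
#13 0x22→b8/s0 VC-HIT; vc=[2,14]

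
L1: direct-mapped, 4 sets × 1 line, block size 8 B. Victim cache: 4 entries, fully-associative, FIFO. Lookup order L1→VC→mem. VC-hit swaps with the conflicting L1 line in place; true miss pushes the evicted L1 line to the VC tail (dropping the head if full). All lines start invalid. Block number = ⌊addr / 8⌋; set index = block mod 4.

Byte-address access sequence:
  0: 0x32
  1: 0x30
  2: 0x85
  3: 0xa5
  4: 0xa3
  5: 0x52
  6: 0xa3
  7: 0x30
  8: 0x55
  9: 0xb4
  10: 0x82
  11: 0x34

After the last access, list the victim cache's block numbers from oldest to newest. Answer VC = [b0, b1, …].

  [0] addr=0x32 blk=6 s=2: MISS | VC []
  [1] addr=0x30 blk=6 s=2: L1-HIT | VC []
  [2] addr=0x85 blk=16 s=0: MISS | VC []
  [3] addr=0xa5 blk=20 s=0: MISS | VC [16]
  [4] addr=0xa3 blk=20 s=0: L1-HIT | VC [16]
  [5] addr=0x52 blk=10 s=2: MISS | VC [16, 6]
  [6] addr=0xa3 blk=20 s=0: L1-HIT | VC [16, 6]
  [7] addr=0x30 blk=6 s=2: VC-HIT | VC [16, 10]
  [8] addr=0x55 blk=10 s=2: VC-HIT | VC [16, 6]
  [9] addr=0xb4 blk=22 s=2: MISS | VC [16, 6, 10]
  [10] addr=0x82 blk=16 s=0: VC-HIT | VC [20, 6, 10]
  [11] addr=0x34 blk=6 s=2: VC-HIT | VC [20, 22, 10]

VC = [20, 22, 10]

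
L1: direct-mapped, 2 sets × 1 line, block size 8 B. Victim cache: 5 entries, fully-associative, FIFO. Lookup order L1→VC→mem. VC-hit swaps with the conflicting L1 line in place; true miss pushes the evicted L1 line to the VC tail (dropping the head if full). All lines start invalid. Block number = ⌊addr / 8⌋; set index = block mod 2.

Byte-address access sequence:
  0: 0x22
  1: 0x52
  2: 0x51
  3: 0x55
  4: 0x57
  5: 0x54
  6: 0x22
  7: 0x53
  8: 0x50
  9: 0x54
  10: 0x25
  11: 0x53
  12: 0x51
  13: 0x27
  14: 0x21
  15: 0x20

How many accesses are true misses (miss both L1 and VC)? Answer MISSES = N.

  [0] addr=0x22 blk=4 s=0: MISS | VC []
  [1] addr=0x52 blk=10 s=0: MISS | VC [4]
  [2] addr=0x51 blk=10 s=0: L1-HIT | VC [4]
  [3] addr=0x55 blk=10 s=0: L1-HIT | VC [4]
  [4] addr=0x57 blk=10 s=0: L1-HIT | VC [4]
  [5] addr=0x54 blk=10 s=0: L1-HIT | VC [4]
  [6] addr=0x22 blk=4 s=0: VC-HIT | VC [10]
  [7] addr=0x53 blk=10 s=0: VC-HIT | VC [4]
  [8] addr=0x50 blk=10 s=0: L1-HIT | VC [4]
  [9] addr=0x54 blk=10 s=0: L1-HIT | VC [4]
  [10] addr=0x25 blk=4 s=0: VC-HIT | VC [10]
  [11] addr=0x53 blk=10 s=0: VC-HIT | VC [4]
  [12] addr=0x51 blk=10 s=0: L1-HIT | VC [4]
  [13] addr=0x27 blk=4 s=0: VC-HIT | VC [10]
  [14] addr=0x21 blk=4 s=0: L1-HIT | VC [10]
  [15] addr=0x20 blk=4 s=0: L1-HIT | VC [10]

MISSES = 2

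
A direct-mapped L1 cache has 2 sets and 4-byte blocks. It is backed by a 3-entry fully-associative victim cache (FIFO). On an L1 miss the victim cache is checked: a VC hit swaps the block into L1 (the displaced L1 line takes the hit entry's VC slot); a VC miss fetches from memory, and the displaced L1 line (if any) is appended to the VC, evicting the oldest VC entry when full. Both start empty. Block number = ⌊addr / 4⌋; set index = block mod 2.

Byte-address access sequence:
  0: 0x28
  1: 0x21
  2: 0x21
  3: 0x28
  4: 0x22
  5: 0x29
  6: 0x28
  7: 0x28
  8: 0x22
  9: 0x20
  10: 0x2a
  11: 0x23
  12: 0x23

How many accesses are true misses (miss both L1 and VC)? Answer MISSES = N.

#0 0x28→b10/s0 MISS; vc=[]
#1 0x21→b8/s0 MISS; vc=[10]
#2 0x21→b8/s0 L1-HIT; vc=[10]
#3 0x28→b10/s0 VC-HIT; vc=[8]
#4 0x22→b8/s0 VC-HIT; vc=[10]
#5 0x29→b10/s0 VC-HIT; vc=[8]
#6 0x28→b10/s0 L1-HIT; vc=[8]
#7 0x28→b10/s0 L1-HIT; vc=[8]
#8 0x22→b8/s0 VC-HIT; vc=[10]
#9 0x20→b8/s0 L1-HIT; vc=[10]
#10 0x2a→b10/s0 VC-HIT; vc=[8]
#11 0x23→b8/s0 VC-HIT; vc=[10]
#12 0x23→b8/s0 L1-HIT; vc=[10]

MISSES = 2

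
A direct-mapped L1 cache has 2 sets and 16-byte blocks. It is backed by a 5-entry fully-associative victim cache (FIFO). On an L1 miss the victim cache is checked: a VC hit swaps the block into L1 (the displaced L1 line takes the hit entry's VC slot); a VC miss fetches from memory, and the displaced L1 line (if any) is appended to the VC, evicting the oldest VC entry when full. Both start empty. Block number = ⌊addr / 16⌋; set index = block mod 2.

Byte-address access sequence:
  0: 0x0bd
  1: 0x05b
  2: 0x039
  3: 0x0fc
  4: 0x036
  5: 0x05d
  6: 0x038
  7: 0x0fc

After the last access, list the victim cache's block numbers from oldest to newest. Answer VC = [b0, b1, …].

#0 0xbd→b11/s1 MISS; vc=[]
#1 0x5b→b5/s1 MISS; vc=[11]
#2 0x39→b3/s1 MISS; vc=[11,5]
#3 0xfc→b15/s1 MISS; vc=[11,5,3]
#4 0x36→b3/s1 VC-HIT; vc=[11,5,15]
#5 0x5d→b5/s1 VC-HIT; vc=[11,3,15]
#6 0x38→b3/s1 VC-HIT; vc=[11,5,15]
#7 0xfc→b15/s1 VC-HIT; vc=[11,5,3]

VC = [11, 5, 3]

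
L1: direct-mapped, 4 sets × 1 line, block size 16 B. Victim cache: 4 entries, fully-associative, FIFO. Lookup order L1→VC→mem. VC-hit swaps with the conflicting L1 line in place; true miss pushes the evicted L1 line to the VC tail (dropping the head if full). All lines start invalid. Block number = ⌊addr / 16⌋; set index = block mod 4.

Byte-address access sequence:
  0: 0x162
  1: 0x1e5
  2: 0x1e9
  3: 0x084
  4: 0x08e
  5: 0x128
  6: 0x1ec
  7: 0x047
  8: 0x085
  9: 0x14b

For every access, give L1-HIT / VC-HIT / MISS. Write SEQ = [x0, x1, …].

SEQ = [MISS, MISS, L1-HIT, MISS, L1-HIT, MISS, VC-HIT, MISS, VC-HIT, MISS]

#0 0x162→b22/s2 MISS; vc=[]
#1 0x1e5→b30/s2 MISS; vc=[22]
#2 0x1e9→b30/s2 L1-HIT; vc=[22]
#3 0x84→b8/s0 MISS; vc=[22]
#4 0x8e→b8/s0 L1-HIT; vc=[22]
#5 0x128→b18/s2 MISS; vc=[22,30]
#6 0x1ec→b30/s2 VC-HIT; vc=[22,18]
#7 0x47→b4/s0 MISS; vc=[22,18,8]
#8 0x85→b8/s0 VC-HIT; vc=[22,18,4]
#9 0x14b→b20/s0 MISS; vc=[22,18,4,8]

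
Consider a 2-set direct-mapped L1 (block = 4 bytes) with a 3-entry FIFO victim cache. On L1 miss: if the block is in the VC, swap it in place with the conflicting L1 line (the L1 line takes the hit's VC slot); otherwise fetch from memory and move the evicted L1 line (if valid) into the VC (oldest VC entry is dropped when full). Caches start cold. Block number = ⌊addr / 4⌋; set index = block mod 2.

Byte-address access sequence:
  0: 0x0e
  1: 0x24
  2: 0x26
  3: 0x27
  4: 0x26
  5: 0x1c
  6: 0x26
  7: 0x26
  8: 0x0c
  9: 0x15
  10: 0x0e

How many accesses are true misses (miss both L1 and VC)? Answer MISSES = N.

#0 0xe→b3/s1 MISS; vc=[]
#1 0x24→b9/s1 MISS; vc=[3]
#2 0x26→b9/s1 L1-HIT; vc=[3]
#3 0x27→b9/s1 L1-HIT; vc=[3]
#4 0x26→b9/s1 L1-HIT; vc=[3]
#5 0x1c→b7/s1 MISS; vc=[3,9]
#6 0x26→b9/s1 VC-HIT; vc=[3,7]
#7 0x26→b9/s1 L1-HIT; vc=[3,7]
#8 0xc→b3/s1 VC-HIT; vc=[9,7]
#9 0x15→b5/s1 MISS; vc=[9,7,3]
#10 0xe→b3/s1 VC-HIT; vc=[9,7,5]

MISSES = 4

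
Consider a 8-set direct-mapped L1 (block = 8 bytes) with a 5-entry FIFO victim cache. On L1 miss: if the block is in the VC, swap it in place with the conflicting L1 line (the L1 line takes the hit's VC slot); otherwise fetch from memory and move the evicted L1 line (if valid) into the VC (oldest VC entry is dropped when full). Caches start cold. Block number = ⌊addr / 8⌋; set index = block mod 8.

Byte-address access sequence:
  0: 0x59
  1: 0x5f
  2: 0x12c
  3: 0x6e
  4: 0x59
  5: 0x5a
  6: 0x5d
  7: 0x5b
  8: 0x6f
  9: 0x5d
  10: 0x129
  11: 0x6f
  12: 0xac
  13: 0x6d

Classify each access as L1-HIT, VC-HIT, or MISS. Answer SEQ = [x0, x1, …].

SEQ = [MISS, L1-HIT, MISS, MISS, L1-HIT, L1-HIT, L1-HIT, L1-HIT, L1-HIT, L1-HIT, VC-HIT, VC-HIT, MISS, VC-HIT]

  [0] addr=0x59 blk=11 s=3: MISS | VC []
  [1] addr=0x5f blk=11 s=3: L1-HIT | VC []
  [2] addr=0x12c blk=37 s=5: MISS | VC []
  [3] addr=0x6e blk=13 s=5: MISS | VC [37]
  [4] addr=0x59 blk=11 s=3: L1-HIT | VC [37]
  [5] addr=0x5a blk=11 s=3: L1-HIT | VC [37]
  [6] addr=0x5d blk=11 s=3: L1-HIT | VC [37]
  [7] addr=0x5b blk=11 s=3: L1-HIT | VC [37]
  [8] addr=0x6f blk=13 s=5: L1-HIT | VC [37]
  [9] addr=0x5d blk=11 s=3: L1-HIT | VC [37]
  [10] addr=0x129 blk=37 s=5: VC-HIT | VC [13]
  [11] addr=0x6f blk=13 s=5: VC-HIT | VC [37]
  [12] addr=0xac blk=21 s=5: MISS | VC [37, 13]
  [13] addr=0x6d blk=13 s=5: VC-HIT | VC [37, 21]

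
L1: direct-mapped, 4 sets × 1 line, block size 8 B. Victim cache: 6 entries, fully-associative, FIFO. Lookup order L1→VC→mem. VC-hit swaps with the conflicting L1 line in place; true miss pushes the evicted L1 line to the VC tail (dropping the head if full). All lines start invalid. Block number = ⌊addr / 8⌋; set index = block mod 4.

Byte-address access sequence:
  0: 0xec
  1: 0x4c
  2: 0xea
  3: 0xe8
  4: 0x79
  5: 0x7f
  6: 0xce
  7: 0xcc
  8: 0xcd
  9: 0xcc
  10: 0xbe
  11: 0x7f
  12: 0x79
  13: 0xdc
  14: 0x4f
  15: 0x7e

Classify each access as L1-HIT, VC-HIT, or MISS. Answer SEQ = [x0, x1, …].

SEQ = [MISS, MISS, VC-HIT, L1-HIT, MISS, L1-HIT, MISS, L1-HIT, L1-HIT, L1-HIT, MISS, VC-HIT, L1-HIT, MISS, VC-HIT, VC-HIT]

#0 0xec→b29/s1 MISS; vc=[]
#1 0x4c→b9/s1 MISS; vc=[29]
#2 0xea→b29/s1 VC-HIT; vc=[9]
#3 0xe8→b29/s1 L1-HIT; vc=[9]
#4 0x79→b15/s3 MISS; vc=[9]
#5 0x7f→b15/s3 L1-HIT; vc=[9]
#6 0xce→b25/s1 MISS; vc=[9,29]
#7 0xcc→b25/s1 L1-HIT; vc=[9,29]
#8 0xcd→b25/s1 L1-HIT; vc=[9,29]
#9 0xcc→b25/s1 L1-HIT; vc=[9,29]
#10 0xbe→b23/s3 MISS; vc=[9,29,15]
#11 0x7f→b15/s3 VC-HIT; vc=[9,29,23]
#12 0x79→b15/s3 L1-HIT; vc=[9,29,23]
#13 0xdc→b27/s3 MISS; vc=[9,29,23,15]
#14 0x4f→b9/s1 VC-HIT; vc=[25,29,23,15]
#15 0x7e→b15/s3 VC-HIT; vc=[25,29,23,27]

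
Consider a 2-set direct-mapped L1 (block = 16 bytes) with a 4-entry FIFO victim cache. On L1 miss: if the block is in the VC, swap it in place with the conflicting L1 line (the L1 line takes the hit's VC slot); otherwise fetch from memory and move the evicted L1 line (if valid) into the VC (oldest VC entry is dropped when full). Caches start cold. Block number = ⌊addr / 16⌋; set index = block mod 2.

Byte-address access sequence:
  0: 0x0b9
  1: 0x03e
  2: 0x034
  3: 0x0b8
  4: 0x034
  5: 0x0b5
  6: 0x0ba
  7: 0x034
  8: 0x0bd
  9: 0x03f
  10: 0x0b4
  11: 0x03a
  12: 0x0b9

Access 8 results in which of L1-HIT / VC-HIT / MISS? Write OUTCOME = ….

  [0] addr=0xb9 blk=11 s=1: MISS | VC []
  [1] addr=0x3e blk=3 s=1: MISS | VC [11]
  [2] addr=0x34 blk=3 s=1: L1-HIT | VC [11]
  [3] addr=0xb8 blk=11 s=1: VC-HIT | VC [3]
  [4] addr=0x34 blk=3 s=1: VC-HIT | VC [11]
  [5] addr=0xb5 blk=11 s=1: VC-HIT | VC [3]
  [6] addr=0xba blk=11 s=1: L1-HIT | VC [3]
  [7] addr=0x34 blk=3 s=1: VC-HIT | VC [11]
  [8] addr=0xbd blk=11 s=1: VC-HIT | VC [3]
  [9] addr=0x3f blk=3 s=1: VC-HIT | VC [11]
  [10] addr=0xb4 blk=11 s=1: VC-HIT | VC [3]
  [11] addr=0x3a blk=3 s=1: VC-HIT | VC [11]
  [12] addr=0xb9 blk=11 s=1: VC-HIT | VC [3]

OUTCOME = VC-HIT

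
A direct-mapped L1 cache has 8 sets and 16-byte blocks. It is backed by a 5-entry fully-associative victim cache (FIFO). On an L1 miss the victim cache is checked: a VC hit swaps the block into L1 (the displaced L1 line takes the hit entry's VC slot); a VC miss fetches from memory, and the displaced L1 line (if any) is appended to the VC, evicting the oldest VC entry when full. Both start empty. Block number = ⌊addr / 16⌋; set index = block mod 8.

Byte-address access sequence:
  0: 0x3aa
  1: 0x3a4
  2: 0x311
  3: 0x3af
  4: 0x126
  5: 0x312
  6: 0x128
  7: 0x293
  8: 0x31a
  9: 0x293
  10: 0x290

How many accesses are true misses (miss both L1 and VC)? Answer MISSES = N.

  [0] addr=0x3aa blk=58 s=2: MISS | VC []
  [1] addr=0x3a4 blk=58 s=2: L1-HIT | VC []
  [2] addr=0x311 blk=49 s=1: MISS | VC []
  [3] addr=0x3af blk=58 s=2: L1-HIT | VC []
  [4] addr=0x126 blk=18 s=2: MISS | VC [58]
  [5] addr=0x312 blk=49 s=1: L1-HIT | VC [58]
  [6] addr=0x128 blk=18 s=2: L1-HIT | VC [58]
  [7] addr=0x293 blk=41 s=1: MISS | VC [58, 49]
  [8] addr=0x31a blk=49 s=1: VC-HIT | VC [58, 41]
  [9] addr=0x293 blk=41 s=1: VC-HIT | VC [58, 49]
  [10] addr=0x290 blk=41 s=1: L1-HIT | VC [58, 49]

MISSES = 4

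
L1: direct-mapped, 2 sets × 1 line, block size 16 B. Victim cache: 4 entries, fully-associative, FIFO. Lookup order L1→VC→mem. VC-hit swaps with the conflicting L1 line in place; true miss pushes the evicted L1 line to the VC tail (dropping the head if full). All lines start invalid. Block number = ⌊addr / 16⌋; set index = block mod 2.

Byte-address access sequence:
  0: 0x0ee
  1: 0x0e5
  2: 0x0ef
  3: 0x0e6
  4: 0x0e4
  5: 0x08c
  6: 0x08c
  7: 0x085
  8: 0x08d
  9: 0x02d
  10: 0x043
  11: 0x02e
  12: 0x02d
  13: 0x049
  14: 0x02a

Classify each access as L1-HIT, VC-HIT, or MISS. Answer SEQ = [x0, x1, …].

SEQ = [MISS, L1-HIT, L1-HIT, L1-HIT, L1-HIT, MISS, L1-HIT, L1-HIT, L1-HIT, MISS, MISS, VC-HIT, L1-HIT, VC-HIT, VC-HIT]

0: 0xee (blk 14, set 0) → MISS  vc=[]
1: 0xe5 (blk 14, set 0) → L1-HIT  vc=[]
2: 0xef (blk 14, set 0) → L1-HIT  vc=[]
3: 0xe6 (blk 14, set 0) → L1-HIT  vc=[]
4: 0xe4 (blk 14, set 0) → L1-HIT  vc=[]
5: 0x8c (blk 8, set 0) → MISS  vc=[14]
6: 0x8c (blk 8, set 0) → L1-HIT  vc=[14]
7: 0x85 (blk 8, set 0) → L1-HIT  vc=[14]
8: 0x8d (blk 8, set 0) → L1-HIT  vc=[14]
9: 0x2d (blk 2, set 0) → MISS  vc=[14, 8]
10: 0x43 (blk 4, set 0) → MISS  vc=[14, 8, 2]
11: 0x2e (blk 2, set 0) → VC-HIT  vc=[14, 8, 4]
12: 0x2d (blk 2, set 0) → L1-HIT  vc=[14, 8, 4]
13: 0x49 (blk 4, set 0) → VC-HIT  vc=[14, 8, 2]
14: 0x2a (blk 2, set 0) → VC-HIT  vc=[14, 8, 4]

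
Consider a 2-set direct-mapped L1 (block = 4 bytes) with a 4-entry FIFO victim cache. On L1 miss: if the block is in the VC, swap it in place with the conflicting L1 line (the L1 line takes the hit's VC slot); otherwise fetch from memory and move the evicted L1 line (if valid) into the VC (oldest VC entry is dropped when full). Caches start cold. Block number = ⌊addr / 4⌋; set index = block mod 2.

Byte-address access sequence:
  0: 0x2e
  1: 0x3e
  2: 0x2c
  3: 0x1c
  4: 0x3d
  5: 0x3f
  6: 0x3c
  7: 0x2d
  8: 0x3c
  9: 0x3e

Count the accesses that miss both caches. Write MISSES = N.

MISSES = 3

  [0] addr=0x2e blk=11 s=1: MISS | VC []
  [1] addr=0x3e blk=15 s=1: MISS | VC [11]
  [2] addr=0x2c blk=11 s=1: VC-HIT | VC [15]
  [3] addr=0x1c blk=7 s=1: MISS | VC [15, 11]
  [4] addr=0x3d blk=15 s=1: VC-HIT | VC [7, 11]
  [5] addr=0x3f blk=15 s=1: L1-HIT | VC [7, 11]
  [6] addr=0x3c blk=15 s=1: L1-HIT | VC [7, 11]
  [7] addr=0x2d blk=11 s=1: VC-HIT | VC [7, 15]
  [8] addr=0x3c blk=15 s=1: VC-HIT | VC [7, 11]
  [9] addr=0x3e blk=15 s=1: L1-HIT | VC [7, 11]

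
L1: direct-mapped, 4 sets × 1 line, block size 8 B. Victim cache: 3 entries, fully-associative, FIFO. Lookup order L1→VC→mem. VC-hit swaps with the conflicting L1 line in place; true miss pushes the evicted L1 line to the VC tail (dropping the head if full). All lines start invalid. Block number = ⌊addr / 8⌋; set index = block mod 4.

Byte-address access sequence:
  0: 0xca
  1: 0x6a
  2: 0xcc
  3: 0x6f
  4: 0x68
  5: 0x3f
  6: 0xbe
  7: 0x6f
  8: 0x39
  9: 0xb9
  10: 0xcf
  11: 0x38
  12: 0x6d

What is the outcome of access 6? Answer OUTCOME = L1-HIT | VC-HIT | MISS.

OUTCOME = MISS

  [0] addr=0xca blk=25 s=1: MISS | VC []
  [1] addr=0x6a blk=13 s=1: MISS | VC [25]
  [2] addr=0xcc blk=25 s=1: VC-HIT | VC [13]
  [3] addr=0x6f blk=13 s=1: VC-HIT | VC [25]
  [4] addr=0x68 blk=13 s=1: L1-HIT | VC [25]
  [5] addr=0x3f blk=7 s=3: MISS | VC [25]
  [6] addr=0xbe blk=23 s=3: MISS | VC [25, 7]
  [7] addr=0x6f blk=13 s=1: L1-HIT | VC [25, 7]
  [8] addr=0x39 blk=7 s=3: VC-HIT | VC [25, 23]
  [9] addr=0xb9 blk=23 s=3: VC-HIT | VC [25, 7]
  [10] addr=0xcf blk=25 s=1: VC-HIT | VC [13, 7]
  [11] addr=0x38 blk=7 s=3: VC-HIT | VC [13, 23]
  [12] addr=0x6d blk=13 s=1: VC-HIT | VC [25, 23]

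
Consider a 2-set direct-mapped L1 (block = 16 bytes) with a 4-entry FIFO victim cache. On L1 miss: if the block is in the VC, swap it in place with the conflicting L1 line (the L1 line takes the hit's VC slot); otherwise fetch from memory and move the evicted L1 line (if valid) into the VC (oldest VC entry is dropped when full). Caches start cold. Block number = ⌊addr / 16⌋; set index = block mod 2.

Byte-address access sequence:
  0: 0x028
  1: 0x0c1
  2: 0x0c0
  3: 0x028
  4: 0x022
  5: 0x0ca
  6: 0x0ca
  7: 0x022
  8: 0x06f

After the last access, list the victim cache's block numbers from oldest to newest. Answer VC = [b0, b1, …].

  [0] addr=0x28 blk=2 s=0: MISS | VC []
  [1] addr=0xc1 blk=12 s=0: MISS | VC [2]
  [2] addr=0xc0 blk=12 s=0: L1-HIT | VC [2]
  [3] addr=0x28 blk=2 s=0: VC-HIT | VC [12]
  [4] addr=0x22 blk=2 s=0: L1-HIT | VC [12]
  [5] addr=0xca blk=12 s=0: VC-HIT | VC [2]
  [6] addr=0xca blk=12 s=0: L1-HIT | VC [2]
  [7] addr=0x22 blk=2 s=0: VC-HIT | VC [12]
  [8] addr=0x6f blk=6 s=0: MISS | VC [12, 2]

VC = [12, 2]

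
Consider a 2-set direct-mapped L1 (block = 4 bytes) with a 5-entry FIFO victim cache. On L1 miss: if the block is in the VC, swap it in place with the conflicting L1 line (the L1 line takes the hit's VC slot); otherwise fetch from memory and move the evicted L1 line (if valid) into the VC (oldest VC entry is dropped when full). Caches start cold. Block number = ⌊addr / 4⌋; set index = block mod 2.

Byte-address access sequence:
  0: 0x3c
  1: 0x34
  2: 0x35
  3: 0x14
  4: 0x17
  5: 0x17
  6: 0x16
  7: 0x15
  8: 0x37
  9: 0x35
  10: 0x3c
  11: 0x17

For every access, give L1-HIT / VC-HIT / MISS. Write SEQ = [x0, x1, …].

SEQ = [MISS, MISS, L1-HIT, MISS, L1-HIT, L1-HIT, L1-HIT, L1-HIT, VC-HIT, L1-HIT, VC-HIT, VC-HIT]

  [0] addr=0x3c blk=15 s=1: MISS | VC []
  [1] addr=0x34 blk=13 s=1: MISS | VC [15]
  [2] addr=0x35 blk=13 s=1: L1-HIT | VC [15]
  [3] addr=0x14 blk=5 s=1: MISS | VC [15, 13]
  [4] addr=0x17 blk=5 s=1: L1-HIT | VC [15, 13]
  [5] addr=0x17 blk=5 s=1: L1-HIT | VC [15, 13]
  [6] addr=0x16 blk=5 s=1: L1-HIT | VC [15, 13]
  [7] addr=0x15 blk=5 s=1: L1-HIT | VC [15, 13]
  [8] addr=0x37 blk=13 s=1: VC-HIT | VC [15, 5]
  [9] addr=0x35 blk=13 s=1: L1-HIT | VC [15, 5]
  [10] addr=0x3c blk=15 s=1: VC-HIT | VC [13, 5]
  [11] addr=0x17 blk=5 s=1: VC-HIT | VC [13, 15]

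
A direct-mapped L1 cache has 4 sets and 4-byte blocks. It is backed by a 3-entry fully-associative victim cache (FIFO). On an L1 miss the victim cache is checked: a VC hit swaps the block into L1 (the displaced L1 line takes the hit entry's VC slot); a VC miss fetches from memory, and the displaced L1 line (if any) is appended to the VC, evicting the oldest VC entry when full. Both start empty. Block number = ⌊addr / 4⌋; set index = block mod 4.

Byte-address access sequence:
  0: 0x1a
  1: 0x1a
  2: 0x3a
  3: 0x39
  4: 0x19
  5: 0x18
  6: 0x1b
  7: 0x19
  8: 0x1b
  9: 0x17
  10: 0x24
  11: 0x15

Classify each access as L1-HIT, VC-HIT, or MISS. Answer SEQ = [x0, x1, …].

SEQ = [MISS, L1-HIT, MISS, L1-HIT, VC-HIT, L1-HIT, L1-HIT, L1-HIT, L1-HIT, MISS, MISS, VC-HIT]

0: 0x1a (blk 6, set 2) → MISS  vc=[]
1: 0x1a (blk 6, set 2) → L1-HIT  vc=[]
2: 0x3a (blk 14, set 2) → MISS  vc=[6]
3: 0x39 (blk 14, set 2) → L1-HIT  vc=[6]
4: 0x19 (blk 6, set 2) → VC-HIT  vc=[14]
5: 0x18 (blk 6, set 2) → L1-HIT  vc=[14]
6: 0x1b (blk 6, set 2) → L1-HIT  vc=[14]
7: 0x19 (blk 6, set 2) → L1-HIT  vc=[14]
8: 0x1b (blk 6, set 2) → L1-HIT  vc=[14]
9: 0x17 (blk 5, set 1) → MISS  vc=[14]
10: 0x24 (blk 9, set 1) → MISS  vc=[14, 5]
11: 0x15 (blk 5, set 1) → VC-HIT  vc=[14, 9]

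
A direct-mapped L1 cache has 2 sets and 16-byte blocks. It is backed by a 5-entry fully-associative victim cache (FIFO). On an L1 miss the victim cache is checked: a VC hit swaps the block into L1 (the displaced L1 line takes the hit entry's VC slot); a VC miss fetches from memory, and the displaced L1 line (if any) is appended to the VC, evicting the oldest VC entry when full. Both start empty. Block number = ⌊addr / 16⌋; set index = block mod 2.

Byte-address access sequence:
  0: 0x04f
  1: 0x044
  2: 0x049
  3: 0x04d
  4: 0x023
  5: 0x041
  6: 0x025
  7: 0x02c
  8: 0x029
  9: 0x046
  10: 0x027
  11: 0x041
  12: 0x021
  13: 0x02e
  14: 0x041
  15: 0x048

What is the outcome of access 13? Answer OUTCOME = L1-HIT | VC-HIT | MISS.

OUTCOME = L1-HIT

#0 0x4f→b4/s0 MISS; vc=[]
#1 0x44→b4/s0 L1-HIT; vc=[]
#2 0x49→b4/s0 L1-HIT; vc=[]
#3 0x4d→b4/s0 L1-HIT; vc=[]
#4 0x23→b2/s0 MISS; vc=[4]
#5 0x41→b4/s0 VC-HIT; vc=[2]
#6 0x25→b2/s0 VC-HIT; vc=[4]
#7 0x2c→b2/s0 L1-HIT; vc=[4]
#8 0x29→b2/s0 L1-HIT; vc=[4]
#9 0x46→b4/s0 VC-HIT; vc=[2]
#10 0x27→b2/s0 VC-HIT; vc=[4]
#11 0x41→b4/s0 VC-HIT; vc=[2]
#12 0x21→b2/s0 VC-HIT; vc=[4]
#13 0x2e→b2/s0 L1-HIT; vc=[4]
#14 0x41→b4/s0 VC-HIT; vc=[2]
#15 0x48→b4/s0 L1-HIT; vc=[2]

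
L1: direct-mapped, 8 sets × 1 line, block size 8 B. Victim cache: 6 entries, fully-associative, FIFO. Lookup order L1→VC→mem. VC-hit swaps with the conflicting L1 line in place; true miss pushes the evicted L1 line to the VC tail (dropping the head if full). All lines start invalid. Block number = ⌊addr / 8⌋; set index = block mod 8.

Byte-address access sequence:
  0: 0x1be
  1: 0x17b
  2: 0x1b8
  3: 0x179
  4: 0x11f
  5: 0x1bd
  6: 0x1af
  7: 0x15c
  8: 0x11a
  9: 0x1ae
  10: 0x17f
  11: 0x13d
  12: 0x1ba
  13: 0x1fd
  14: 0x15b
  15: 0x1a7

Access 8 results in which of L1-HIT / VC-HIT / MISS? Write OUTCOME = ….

  [0] addr=0x1be blk=55 s=7: MISS | VC []
  [1] addr=0x17b blk=47 s=7: MISS | VC [55]
  [2] addr=0x1b8 blk=55 s=7: VC-HIT | VC [47]
  [3] addr=0x179 blk=47 s=7: VC-HIT | VC [55]
  [4] addr=0x11f blk=35 s=3: MISS | VC [55]
  [5] addr=0x1bd blk=55 s=7: VC-HIT | VC [47]
  [6] addr=0x1af blk=53 s=5: MISS | VC [47]
  [7] addr=0x15c blk=43 s=3: MISS | VC [47, 35]
  [8] addr=0x11a blk=35 s=3: VC-HIT | VC [47, 43]
  [9] addr=0x1ae blk=53 s=5: L1-HIT | VC [47, 43]
  [10] addr=0x17f blk=47 s=7: VC-HIT | VC [55, 43]
  [11] addr=0x13d blk=39 s=7: MISS | VC [55, 43, 47]
  [12] addr=0x1ba blk=55 s=7: VC-HIT | VC [39, 43, 47]
  [13] addr=0x1fd blk=63 s=7: MISS | VC [39, 43, 47, 55]
  [14] addr=0x15b blk=43 s=3: VC-HIT | VC [39, 35, 47, 55]
  [15] addr=0x1a7 blk=52 s=4: MISS | VC [39, 35, 47, 55]

OUTCOME = VC-HIT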